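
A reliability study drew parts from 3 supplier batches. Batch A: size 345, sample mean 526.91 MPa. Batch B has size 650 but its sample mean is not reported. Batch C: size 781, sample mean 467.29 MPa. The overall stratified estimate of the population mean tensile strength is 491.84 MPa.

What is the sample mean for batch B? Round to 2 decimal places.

502.72

N = 345 + 650 + 781 = 1776.
Overall total = μ·N = 491.84·1776 = 873507.84.
Subtract the known strata: 345·526.91 + 781·467.29 = 546737.44.
Remaining total for batch B: 873507.84 − 546737.44 = 326770.4.
Divide by its size: 326770.4 / 650 = 502.7237... → 502.72.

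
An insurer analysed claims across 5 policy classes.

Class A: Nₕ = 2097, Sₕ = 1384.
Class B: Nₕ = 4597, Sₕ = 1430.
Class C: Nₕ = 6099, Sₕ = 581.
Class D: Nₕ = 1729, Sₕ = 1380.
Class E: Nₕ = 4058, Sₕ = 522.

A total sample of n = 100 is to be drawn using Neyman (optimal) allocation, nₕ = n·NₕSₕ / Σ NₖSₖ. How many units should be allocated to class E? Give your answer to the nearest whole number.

Σ NₕSₕ = 2097·1384 + 4597·1430 + 6099·581 + 1729·1380 + 4058·522 = 17523773.
Share for E: 2118276/17523773 = 0.12088.
n_E = 100 × 0.12088 = 12.088... → 12.

12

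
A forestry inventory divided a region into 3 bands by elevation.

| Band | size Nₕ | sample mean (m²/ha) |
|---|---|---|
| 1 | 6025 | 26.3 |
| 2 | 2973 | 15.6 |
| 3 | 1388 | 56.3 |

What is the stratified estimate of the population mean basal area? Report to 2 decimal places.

N = 6025 + 2973 + 1388 = 10386.
Overall mean = Σ (Nₕ/N)·x̄ₕ — weight by population share, not a simple average.
Σ Nₕx̄ₕ = 6025·26.3 + 2973·15.6 + 1388·56.3 = 158457.5 + 46378.8 + 78144.4 = 282980.7.
Divide by N: 282980.7 / 10386 = 27.2464... → 27.25.

27.25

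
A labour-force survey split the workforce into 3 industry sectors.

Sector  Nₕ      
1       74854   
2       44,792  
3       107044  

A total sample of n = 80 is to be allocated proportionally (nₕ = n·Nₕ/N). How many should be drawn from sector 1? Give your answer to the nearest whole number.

26

N = 74854 + 44792 + 107044 = 226690.
n_1 = 80·74854/226690 = 26.416... → 26.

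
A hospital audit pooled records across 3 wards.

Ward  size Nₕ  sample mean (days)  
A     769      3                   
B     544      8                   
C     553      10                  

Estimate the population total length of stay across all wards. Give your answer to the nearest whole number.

A: 769·3 = 2307
B: 544·8 = 4352
C: 553·10 = 5530
τ̂ = Σ Nₕx̄ₕ = 12189.

12189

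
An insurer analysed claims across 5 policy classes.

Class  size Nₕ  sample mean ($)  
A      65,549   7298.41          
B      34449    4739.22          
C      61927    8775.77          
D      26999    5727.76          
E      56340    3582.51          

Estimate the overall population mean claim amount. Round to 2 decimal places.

6285.49

x̄_st = (Σ Nₕx̄ₕ) / (Σ Nₕ) = (65549·7298.41 + 34449·4739.22 + 61927·8775.77 + 26999·5727.76 + 56340·3582.51) / 245264
= 1541604381.3 / 245264 = 6285.4898... → 6285.49.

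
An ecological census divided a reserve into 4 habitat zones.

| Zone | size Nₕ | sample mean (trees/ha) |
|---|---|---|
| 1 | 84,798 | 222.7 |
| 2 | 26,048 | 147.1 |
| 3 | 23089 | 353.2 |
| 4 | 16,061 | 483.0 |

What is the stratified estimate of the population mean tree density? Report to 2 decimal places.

257.53

N = 149996; weights Wₕ = Nₕ/N = (0.5653, 0.1737, 0.1539, 0.1071).
x̄_st = Σ Wₕ·x̄ₕ = 0.5653·222.7 + 0.1737·147.1 + 0.1539·353.2 + 0.1071·483.0 ≈ 257.5314...
→ 257.53.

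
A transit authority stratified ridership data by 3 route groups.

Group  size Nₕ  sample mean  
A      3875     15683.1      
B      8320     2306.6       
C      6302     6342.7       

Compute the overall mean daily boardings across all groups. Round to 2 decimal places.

6484.00

N = 3875 + 8320 + 6302 = 18497.
Weight each subgroup mean by Nₕ/N and sum.
Σ Nₕx̄ₕ = 3875·15683.1 + 8320·2306.6 + 6302·6342.7 = 60772012.5 + 19190912 + 39971695.4 = 119934619.9.
Divide by N: 119934619.9 / 18497 = 6484.0039... → 6484.00.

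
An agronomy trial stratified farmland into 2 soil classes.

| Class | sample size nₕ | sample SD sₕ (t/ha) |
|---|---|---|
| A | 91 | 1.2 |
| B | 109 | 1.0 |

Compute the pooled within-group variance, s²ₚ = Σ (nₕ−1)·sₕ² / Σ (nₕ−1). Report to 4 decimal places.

1.2000

Degrees of freedom: 90 + 108 = 198.
Σ(nₕ−1)sₕ² = 90·1.44 + 108·1 = 237.6.
s²ₚ = 237.6 / 198 = 1.2 → 1.2000.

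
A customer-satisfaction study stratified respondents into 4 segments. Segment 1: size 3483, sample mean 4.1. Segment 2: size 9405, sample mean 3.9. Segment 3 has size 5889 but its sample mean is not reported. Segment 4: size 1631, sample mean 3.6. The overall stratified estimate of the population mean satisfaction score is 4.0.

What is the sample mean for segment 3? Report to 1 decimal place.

N = 3483 + 9405 + 5889 + 1631 = 20408.
Overall total = μ·N = 4.0·20408 = 81632.
Subtract the known strata: 3483·4.1 + 9405·3.9 + 1631·3.6 = 56831.4.
Remaining total for segment 3: 81632 − 56831.4 = 24800.6.
Divide by its size: 24800.6 / 5889 = 4.211... → 4.2.

4.2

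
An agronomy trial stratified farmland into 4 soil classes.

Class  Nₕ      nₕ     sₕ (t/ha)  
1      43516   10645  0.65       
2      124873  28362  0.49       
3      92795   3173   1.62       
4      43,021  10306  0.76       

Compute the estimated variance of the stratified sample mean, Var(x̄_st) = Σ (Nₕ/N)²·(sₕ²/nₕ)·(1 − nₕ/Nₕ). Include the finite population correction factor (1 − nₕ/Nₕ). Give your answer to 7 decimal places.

0.0000769

N = 304205. Term for each stratum: Wₕ²sₕ²/nₕ·(1−nₕ/Nₕ).
Var(x̄_st) = 0.0000006135 + 0.0000011025 + 0.0000743304 + 0.0000008524 = 0.0000768987 → 0.0000769.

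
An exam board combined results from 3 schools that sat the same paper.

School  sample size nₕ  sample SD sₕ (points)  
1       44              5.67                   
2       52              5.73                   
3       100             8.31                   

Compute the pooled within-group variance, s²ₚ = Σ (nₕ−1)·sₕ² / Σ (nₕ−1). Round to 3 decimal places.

Degrees of freedom: 43 + 51 + 99 = 193.
Σ(nₕ−1)sₕ² = 43·32.1489 + 51·32.8329 + 99·69.0561 = 9893.4345.
s²ₚ = 9893.4345 / 193 = 51.26132... → 51.261.

51.261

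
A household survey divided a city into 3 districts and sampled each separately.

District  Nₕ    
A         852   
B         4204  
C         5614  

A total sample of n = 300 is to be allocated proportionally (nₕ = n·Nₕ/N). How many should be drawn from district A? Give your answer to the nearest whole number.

24

Share of district A = 852/10670 = 0.07985.
Allocate 300 × 0.07985 = 23.955... → 24.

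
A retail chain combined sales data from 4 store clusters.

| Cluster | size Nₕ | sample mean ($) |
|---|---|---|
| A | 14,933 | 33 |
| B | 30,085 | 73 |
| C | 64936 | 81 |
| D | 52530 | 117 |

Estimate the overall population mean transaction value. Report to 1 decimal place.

x̄_st = (Σ Nₕx̄ₕ) / (Σ Nₕ) = (14933·33 + 30085·73 + 64936·81 + 52530·117) / 162484
= 14094820 / 162484 = 86.746... → 86.7.

86.7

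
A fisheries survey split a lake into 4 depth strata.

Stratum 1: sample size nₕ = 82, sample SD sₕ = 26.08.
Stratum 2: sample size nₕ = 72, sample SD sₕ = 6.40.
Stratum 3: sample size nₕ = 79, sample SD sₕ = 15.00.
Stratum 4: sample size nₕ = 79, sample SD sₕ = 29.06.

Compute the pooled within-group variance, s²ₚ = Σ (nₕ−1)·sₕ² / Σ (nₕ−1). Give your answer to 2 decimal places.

459.16

1: (82−1)·26.08² = 81·680.1664 = 55093.4784
2: (72−1)·6.40² = 71·40.96 = 2908.16
3: (79−1)·15.00² = 78·225 = 17550
4: (79−1)·29.06² = 78·844.4836 = 65869.7208
Numerator = 141421.3592; denominator = Σ(nₕ−1) = 308.
s²ₚ = 141421.3592/308 = 459.1603... → 459.16.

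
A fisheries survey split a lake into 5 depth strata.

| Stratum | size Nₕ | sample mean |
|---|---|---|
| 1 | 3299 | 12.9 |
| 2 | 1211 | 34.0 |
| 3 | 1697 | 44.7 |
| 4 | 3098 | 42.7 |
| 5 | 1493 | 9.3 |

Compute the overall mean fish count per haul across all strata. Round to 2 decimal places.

N = 3299 + 1211 + 1697 + 3098 + 1493 = 10798.
The stratified mean weights each stratum mean by its population share Nₕ/N.
Σ Nₕx̄ₕ = 3299·12.9 + 1211·34.0 + 1697·44.7 + 3098·42.7 + 1493·9.3 = 42557.1 + 41174 + 75855.9 + 132284.6 + 13884.9 = 305756.5.
Divide by N: 305756.5 / 10798 = 28.3160... → 28.32.

28.32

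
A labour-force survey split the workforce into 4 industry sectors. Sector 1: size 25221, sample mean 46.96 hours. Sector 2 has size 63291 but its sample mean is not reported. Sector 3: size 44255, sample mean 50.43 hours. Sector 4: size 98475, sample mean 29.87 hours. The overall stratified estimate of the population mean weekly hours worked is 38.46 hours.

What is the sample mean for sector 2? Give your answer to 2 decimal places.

Σ Nₕx̄ₕ = N·μ, so 63291·x̄_2 = 231242·38.46 − (25221·46.96 + 44255·50.43 + 98475·29.87).
= 8893567.32 − 6357606.06 = 2535961.26.
x̄_2 = 2535961.26 / 63291 = 40.0683... → 40.07.

40.07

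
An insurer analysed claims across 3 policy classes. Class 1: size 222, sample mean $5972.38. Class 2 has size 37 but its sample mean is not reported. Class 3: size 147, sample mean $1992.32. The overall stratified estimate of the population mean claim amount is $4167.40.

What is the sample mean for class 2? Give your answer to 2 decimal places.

Σ Nₕx̄ₕ = N·μ, so 37·x̄_2 = 406·4167.40 − (222·5972.38 + 147·1992.32).
= 1691964.4 − 1618739.4 = 73225.
x̄_2 = 73225 / 37 = 1979.0541... → 1979.05.

1979.05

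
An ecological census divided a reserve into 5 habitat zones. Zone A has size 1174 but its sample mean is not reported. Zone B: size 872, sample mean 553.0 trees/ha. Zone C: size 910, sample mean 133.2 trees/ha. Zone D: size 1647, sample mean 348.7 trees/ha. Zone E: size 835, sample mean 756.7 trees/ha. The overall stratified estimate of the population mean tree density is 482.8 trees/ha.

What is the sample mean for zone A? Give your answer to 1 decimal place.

N = 1174 + 872 + 910 + 1647 + 835 = 5438.
Overall total = μ·N = 482.8·5438 = 2625466.4.
Subtract the known strata: 872·553.0 + 910·133.2 + 1647·348.7 + 835·756.7 = 1809581.4.
Remaining total for zone A: 2625466.4 − 1809581.4 = 815885.
Divide by its size: 815885 / 1174 = 694.962... → 695.0.

695.0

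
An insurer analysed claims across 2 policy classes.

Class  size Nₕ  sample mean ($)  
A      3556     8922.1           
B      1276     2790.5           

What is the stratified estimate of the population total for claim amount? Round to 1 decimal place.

35287665.6

A: 3556·8922.1 = 31726987.6
B: 1276·2790.5 = 3560678
τ̂ = Σ Nₕx̄ₕ = 35287665.6.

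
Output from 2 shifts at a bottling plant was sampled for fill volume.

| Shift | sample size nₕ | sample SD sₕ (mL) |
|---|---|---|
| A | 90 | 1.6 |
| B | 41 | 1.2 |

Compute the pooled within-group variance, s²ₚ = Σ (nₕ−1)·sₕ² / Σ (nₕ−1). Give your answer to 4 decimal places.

Degrees of freedom: 89 + 40 = 129.
Σ(nₕ−1)sₕ² = 89·2.56 + 40·1.44 = 285.44.
s²ₚ = 285.44 / 129 = 2.212713... → 2.2127.

2.2127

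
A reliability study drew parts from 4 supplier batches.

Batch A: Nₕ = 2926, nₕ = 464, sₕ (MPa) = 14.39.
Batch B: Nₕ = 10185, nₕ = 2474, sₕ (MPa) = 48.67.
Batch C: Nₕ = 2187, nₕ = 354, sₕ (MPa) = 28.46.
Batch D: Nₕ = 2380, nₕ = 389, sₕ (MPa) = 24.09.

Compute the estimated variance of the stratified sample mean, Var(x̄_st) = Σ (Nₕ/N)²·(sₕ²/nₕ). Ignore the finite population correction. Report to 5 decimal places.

0.39210

N = 17678. Term for each stratum: Wₕ²sₕ²/nₕ.
Var(x̄_st) = 0.01222605 + 0.31781823 + 0.03501852 + 0.02704031 = 0.39210311 → 0.39210.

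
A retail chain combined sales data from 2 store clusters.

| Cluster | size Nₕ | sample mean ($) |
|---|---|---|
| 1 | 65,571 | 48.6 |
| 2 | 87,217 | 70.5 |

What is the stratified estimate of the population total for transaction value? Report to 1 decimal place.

9335549.1

1: 65571·48.6 = 3186750.6
2: 87217·70.5 = 6148798.5
τ̂ = Σ Nₕx̄ₕ = 9335549.1.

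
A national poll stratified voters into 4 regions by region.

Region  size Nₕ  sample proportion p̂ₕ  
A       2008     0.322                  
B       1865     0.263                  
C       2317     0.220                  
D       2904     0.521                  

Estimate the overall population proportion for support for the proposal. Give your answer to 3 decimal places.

N = 2008 + 1865 + 2317 + 2904 = 9094.
Overall proportion = Σ (Nₕ/N)·p̂ₕ.
Σ Nₕp̂ₕ = 646.576 + 490.495 + 509.74 + 1512.984 = 3159.795.
3159.795 / 9094 = 0.34746... → 0.347.

0.347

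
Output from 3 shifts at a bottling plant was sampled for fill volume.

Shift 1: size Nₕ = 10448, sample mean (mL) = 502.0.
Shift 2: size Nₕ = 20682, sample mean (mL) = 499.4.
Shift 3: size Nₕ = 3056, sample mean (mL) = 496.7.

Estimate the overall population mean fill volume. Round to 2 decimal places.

499.95

N = 10448 + 20682 + 3056 = 34186.
Weight each subgroup mean by Nₕ/N and sum.
Σ Nₕx̄ₕ = 10448·502.0 + 20682·499.4 + 3056·496.7 = 5244896 + 10328590.8 + 1517915.2 = 17091402.
Divide by N: 17091402 / 34186 = 499.9533... → 499.95.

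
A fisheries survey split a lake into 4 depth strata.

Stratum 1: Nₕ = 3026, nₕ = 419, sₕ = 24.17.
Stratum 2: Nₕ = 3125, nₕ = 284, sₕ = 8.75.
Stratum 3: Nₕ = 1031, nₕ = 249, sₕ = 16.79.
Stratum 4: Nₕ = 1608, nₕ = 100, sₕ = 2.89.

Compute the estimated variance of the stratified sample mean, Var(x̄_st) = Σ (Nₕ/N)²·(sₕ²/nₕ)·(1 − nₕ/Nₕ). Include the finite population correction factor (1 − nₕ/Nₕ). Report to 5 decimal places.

N = 8790. Term for each stratum: Wₕ²sₕ²/nₕ·(1−nₕ/Nₕ).
Var(x̄_st) = 0.14235459 + 0.03097714 + 0.01181380 + 0.00262123 = 0.18776676 → 0.18777.

0.18777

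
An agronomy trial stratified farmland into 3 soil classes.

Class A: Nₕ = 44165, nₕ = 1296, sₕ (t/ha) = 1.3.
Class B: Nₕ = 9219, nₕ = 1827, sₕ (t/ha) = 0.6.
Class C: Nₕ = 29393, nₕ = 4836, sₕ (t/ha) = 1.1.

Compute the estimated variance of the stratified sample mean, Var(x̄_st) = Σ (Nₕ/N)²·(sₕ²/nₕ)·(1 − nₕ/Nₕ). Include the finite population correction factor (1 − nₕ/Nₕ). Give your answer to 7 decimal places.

N = 82777; Wₕ = Nₕ/N.
class A: (44165/82777)²·1.3²/1296·(1 − 1296/44165) = 0.0003603163
class B: (9219/82777)²·0.6²/1827·(1 − 1827/9219) = 0.0000019597
class C: (29393/82777)²·1.1²/4836·(1 − 4836/29393) = 0.0000263572
Sum = 0.0003886332 → 0.0003886.

0.0003886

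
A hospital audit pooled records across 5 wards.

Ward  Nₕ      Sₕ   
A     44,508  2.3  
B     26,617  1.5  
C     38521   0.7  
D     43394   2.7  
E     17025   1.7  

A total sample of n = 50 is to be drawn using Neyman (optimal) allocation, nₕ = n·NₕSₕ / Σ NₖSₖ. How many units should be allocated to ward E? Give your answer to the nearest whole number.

5

Σ NₕSₕ = 44508·2.3 + 26617·1.5 + 38521·0.7 + 43394·2.7 + 17025·1.7 = 315364.9.
Share for E: 28942.5/315364.9 = 0.09177.
n_E = 50 × 0.09177 = 4.589... → 5.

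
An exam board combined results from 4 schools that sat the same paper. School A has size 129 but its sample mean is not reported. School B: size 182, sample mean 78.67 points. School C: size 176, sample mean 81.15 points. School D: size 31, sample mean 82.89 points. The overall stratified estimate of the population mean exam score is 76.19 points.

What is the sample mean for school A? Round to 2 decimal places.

64.31

Σ Nₕx̄ₕ = N·μ, so 129·x̄_A = 518·76.19 − (182·78.67 + 176·81.15 + 31·82.89).
= 39466.42 − 31169.93 = 8296.49.
x̄_A = 8296.49 / 129 = 64.3139... → 64.31.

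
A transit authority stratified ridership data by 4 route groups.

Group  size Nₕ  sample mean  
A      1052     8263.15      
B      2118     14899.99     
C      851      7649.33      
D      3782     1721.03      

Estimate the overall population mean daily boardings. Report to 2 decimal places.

6826.80

x̄_st = (Σ Nₕx̄ₕ) / (Σ Nₕ) = (1052·8263.15 + 2118·14899.99 + 851·7649.33 + 3782·1721.03) / 7803
= 53269527.91 / 7803 = 6826.8010... → 6826.80.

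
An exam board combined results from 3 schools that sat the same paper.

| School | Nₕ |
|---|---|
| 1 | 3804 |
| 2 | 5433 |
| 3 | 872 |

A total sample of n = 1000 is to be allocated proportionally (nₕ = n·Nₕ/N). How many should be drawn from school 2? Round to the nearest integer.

537

Share of school 2 = 5433/10109 = 0.53744.
Allocate 1000 × 0.53744 = 537.442... → 537.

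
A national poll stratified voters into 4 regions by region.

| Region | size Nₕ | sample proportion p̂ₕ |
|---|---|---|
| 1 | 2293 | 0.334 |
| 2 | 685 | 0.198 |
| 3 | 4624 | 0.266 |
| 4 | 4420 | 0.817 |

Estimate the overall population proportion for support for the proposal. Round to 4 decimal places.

Wₕ = Nₕ/N with N = 12022: 0.1907, 0.0570, 0.3846, 0.3677.
p̂_st = 0.1907·0.334 + 0.0570·0.198 + 0.3846·0.266 + 0.3677·0.817 ≈ 0.477676... → 0.4777.

0.4777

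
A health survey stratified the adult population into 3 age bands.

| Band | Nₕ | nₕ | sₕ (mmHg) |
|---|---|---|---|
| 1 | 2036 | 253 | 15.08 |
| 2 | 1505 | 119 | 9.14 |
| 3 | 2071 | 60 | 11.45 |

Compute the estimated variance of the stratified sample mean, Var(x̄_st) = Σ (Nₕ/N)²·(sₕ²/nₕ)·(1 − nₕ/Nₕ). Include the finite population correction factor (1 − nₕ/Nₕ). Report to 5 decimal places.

0.43905

N = 5612; Wₕ = Nₕ/N.
band 1: (2036/5612)²·15.08²/253·(1 − 253/2036) = 0.10360386
band 2: (1505/5612)²·9.14²/119·(1 − 119/1505) = 0.04649538
band 3: (2071/5612)²·11.45²/60·(1 − 60/2071) = 0.28894592
Sum = 0.43904517 → 0.43905.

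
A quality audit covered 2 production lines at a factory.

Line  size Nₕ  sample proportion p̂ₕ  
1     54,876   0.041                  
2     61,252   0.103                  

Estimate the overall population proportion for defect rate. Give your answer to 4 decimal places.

N = 54876 + 61252 = 116128.
Overall proportion = Σ (Nₕ/N)·p̂ₕ.
Σ Nₕp̂ₕ = 2249.916 + 6308.956 = 8558.872.
8558.872 / 116128 = 0.073702... → 0.0737.

0.0737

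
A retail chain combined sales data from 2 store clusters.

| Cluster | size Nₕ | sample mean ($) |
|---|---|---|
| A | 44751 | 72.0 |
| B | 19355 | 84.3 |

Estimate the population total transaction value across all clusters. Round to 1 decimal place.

4853698.5

Estimate total by summing Nₕ·x̄ₕ over strata.
44751·72.0 + 19355·84.3 = 3222072 + 1631626.5 = 4853698.5.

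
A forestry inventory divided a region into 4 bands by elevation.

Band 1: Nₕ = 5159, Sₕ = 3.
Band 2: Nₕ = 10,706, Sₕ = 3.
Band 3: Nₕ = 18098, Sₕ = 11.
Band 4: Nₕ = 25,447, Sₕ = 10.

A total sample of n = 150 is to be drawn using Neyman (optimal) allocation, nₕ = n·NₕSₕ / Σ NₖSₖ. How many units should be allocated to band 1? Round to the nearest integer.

5

1: NₕSₕ = 5159·3 = 15477
2: NₕSₕ = 10706·3 = 32118
3: NₕSₕ = 18098·11 = 199078
4: NₕSₕ = 25447·10 = 254470
Σ NₕSₕ = 501143.
n_1 = 150·15477/501143 = 4.633... → 5.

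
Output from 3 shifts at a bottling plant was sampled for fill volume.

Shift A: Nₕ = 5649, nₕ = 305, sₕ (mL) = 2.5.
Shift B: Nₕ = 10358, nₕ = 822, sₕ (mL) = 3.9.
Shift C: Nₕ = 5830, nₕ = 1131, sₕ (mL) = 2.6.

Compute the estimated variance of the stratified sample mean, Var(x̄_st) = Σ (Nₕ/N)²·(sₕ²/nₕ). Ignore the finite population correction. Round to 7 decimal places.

N = 21837; Wₕ = Nₕ/N.
shift A: (5649/21837)²·2.5²/305 = 0.0013713155
shift B: (10358/21837)²·3.9²/822 = 0.0041631615
shift C: (5830/21837)²·2.6²/1131 = 0.0004260252
Sum = 0.0059605022 → 0.0059605.

0.0059605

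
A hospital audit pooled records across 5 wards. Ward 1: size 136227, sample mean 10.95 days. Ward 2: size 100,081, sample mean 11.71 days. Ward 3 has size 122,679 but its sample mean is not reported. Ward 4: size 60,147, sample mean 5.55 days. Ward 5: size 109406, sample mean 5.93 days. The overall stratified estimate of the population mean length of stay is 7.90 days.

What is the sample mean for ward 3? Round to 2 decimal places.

4.31

Σ Nₕx̄ₕ = N·μ, so 122679·x̄_3 = 528540·7.90 − (136227·10.95 + 100081·11.71 + 60147·5.55 + 109406·5.93).
= 4175466 − 3646227.59 = 529238.41.
x̄_3 = 529238.41 / 122679 = 4.3140... → 4.31.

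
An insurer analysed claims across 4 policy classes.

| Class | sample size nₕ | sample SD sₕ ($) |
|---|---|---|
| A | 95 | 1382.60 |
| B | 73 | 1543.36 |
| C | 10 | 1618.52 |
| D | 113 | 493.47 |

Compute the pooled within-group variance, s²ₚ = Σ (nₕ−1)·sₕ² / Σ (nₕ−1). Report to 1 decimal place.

1400835.5

A: (95−1)·1382.60² = 94·1911582.76 = 179688779.44
B: (73−1)·1543.36² = 72·2381960.0896 = 171501126.4512
C: (10−1)·1618.52² = 9·2619606.9904 = 23576462.9136
D: (113−1)·493.47² = 112·243512.6409 = 27273415.7808
Numerator = 402039784.5856; denominator = Σ(nₕ−1) = 287.
s²ₚ = 402039784.5856/287 = 1400835.486... → 1400835.5.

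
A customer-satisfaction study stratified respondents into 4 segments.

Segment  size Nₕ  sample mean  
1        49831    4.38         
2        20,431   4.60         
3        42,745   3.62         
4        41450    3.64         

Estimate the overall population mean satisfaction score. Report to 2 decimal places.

x̄_st = (Σ Nₕx̄ₕ) / (Σ Nₕ) = (49831·4.38 + 20431·4.60 + 42745·3.62 + 41450·3.64) / 154457
= 617857.28 / 154457 = 4.0002... → 4.00.

4.00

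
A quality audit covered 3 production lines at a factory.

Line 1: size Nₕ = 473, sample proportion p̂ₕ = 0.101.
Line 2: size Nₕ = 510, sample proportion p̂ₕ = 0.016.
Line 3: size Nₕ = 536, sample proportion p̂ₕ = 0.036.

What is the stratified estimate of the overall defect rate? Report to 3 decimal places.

0.050

N = 473 + 510 + 536 = 1519.
Overall proportion = Σ (Nₕ/N)·p̂ₕ.
Σ Nₕp̂ₕ = 47.773 + 8.16 + 19.296 = 75.229.
75.229 / 1519 = 0.04953... → 0.050.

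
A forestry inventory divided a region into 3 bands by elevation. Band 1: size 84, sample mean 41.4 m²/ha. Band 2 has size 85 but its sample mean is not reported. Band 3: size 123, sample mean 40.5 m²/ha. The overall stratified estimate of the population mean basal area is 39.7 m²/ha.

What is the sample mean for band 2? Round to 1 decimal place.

Σ Nₕx̄ₕ = N·μ, so 85·x̄_2 = 292·39.7 − (84·41.4 + 123·40.5).
= 11592.4 − 8459.1 = 3133.3.
x̄_2 = 3133.3 / 85 = 36.862... → 36.9.

36.9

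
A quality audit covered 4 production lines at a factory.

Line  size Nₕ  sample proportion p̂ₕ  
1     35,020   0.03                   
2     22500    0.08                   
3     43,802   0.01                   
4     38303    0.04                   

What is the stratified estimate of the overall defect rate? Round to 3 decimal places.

Wₕ = Nₕ/N with N = 139625: 0.2508, 0.1611, 0.3137, 0.2743.
p̂_st = 0.2508·0.03 + 0.1611·0.08 + 0.3137·0.01 + 0.2743·0.04 ≈ 0.03453... → 0.035.

0.035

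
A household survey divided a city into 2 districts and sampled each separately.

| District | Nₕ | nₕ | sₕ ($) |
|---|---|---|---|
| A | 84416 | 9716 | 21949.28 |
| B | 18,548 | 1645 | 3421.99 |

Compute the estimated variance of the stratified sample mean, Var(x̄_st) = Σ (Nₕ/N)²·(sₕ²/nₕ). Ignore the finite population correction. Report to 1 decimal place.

33560.7

N = 102964; Wₕ = Nₕ/N.
district A: (84416/102964)²·21949.28²/9716 = 33329.7287
district B: (18548/102964)²·3421.99²/1645 = 231.0016
Sum = 33560.7303 → 33560.7.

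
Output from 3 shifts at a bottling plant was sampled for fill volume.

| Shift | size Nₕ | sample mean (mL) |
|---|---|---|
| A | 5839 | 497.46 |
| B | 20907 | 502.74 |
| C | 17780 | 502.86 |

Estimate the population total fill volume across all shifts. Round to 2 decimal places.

22356304.92

Estimate total by summing Nₕ·x̄ₕ over strata.
5839·497.46 + 20907·502.74 + 17780·502.86 = 2904668.94 + 10510785.18 + 8940850.8 = 22356304.92.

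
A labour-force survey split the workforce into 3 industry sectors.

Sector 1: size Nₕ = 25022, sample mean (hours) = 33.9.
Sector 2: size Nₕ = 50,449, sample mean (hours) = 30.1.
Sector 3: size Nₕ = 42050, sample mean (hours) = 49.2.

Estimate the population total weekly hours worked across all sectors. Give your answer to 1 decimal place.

Population total = Σ Nₕ·x̄ₕ (each stratum's size times its mean).
25022·33.9 + 50449·30.1 + 42050·49.2 = 848245.8 + 1518514.9 + 2068860 = 4435620.7.

4435620.7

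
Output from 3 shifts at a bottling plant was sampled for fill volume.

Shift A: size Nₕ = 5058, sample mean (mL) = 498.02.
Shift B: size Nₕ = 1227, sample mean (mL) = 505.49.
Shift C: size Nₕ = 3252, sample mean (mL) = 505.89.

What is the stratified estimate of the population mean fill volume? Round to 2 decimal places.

501.66

N = 5058 + 1227 + 3252 = 9537.
Overall mean = Σ (Nₕ/N)·x̄ₕ — weight by population share, not a simple average.
Σ Nₕx̄ₕ = 5058·498.02 + 1227·505.49 + 3252·505.89 = 2518985.16 + 620236.23 + 1645154.28 = 4784375.67.
Divide by N: 4784375.67 / 9537 = 501.6646... → 501.66.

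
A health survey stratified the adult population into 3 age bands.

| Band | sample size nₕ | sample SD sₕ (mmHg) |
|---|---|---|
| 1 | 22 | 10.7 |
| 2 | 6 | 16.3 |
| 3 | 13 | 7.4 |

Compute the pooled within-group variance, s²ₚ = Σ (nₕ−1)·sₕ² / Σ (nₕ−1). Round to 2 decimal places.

Degrees of freedom: 21 + 5 + 12 = 38.
Σ(nₕ−1)sₕ² = 21·114.49 + 5·265.69 + 12·54.76 = 4389.86.
s²ₚ = 4389.86 / 38 = 115.5226... → 115.52.

115.52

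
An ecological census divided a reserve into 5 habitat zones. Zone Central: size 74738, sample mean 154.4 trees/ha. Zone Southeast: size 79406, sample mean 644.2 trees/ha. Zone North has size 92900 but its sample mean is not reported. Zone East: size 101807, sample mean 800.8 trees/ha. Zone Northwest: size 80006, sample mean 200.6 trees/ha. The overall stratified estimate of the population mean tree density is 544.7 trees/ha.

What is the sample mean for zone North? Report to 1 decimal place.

789.3

Σ Nₕx̄ₕ = N·μ, so 92900·x̄_North = 428857·544.7 − (74738·154.4 + 79406·644.2 + 101807·800.8 + 80006·200.6).
= 233598407.9 − 160269141.6 = 73329266.3.
x̄_North = 73329266.3 / 92900 = 789.335... → 789.3.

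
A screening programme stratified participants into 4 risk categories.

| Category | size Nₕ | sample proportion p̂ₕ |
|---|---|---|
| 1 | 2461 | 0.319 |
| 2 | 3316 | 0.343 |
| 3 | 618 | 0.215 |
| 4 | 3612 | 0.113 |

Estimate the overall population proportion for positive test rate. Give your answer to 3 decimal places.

N = 2461 + 3316 + 618 + 3612 = 10007.
Overall proportion = Σ (Nₕ/N)·p̂ₕ.
Σ Nₕp̂ₕ = 785.059 + 1137.388 + 132.87 + 408.156 = 2463.473.
2463.473 / 10007 = 0.24617... → 0.246.

0.246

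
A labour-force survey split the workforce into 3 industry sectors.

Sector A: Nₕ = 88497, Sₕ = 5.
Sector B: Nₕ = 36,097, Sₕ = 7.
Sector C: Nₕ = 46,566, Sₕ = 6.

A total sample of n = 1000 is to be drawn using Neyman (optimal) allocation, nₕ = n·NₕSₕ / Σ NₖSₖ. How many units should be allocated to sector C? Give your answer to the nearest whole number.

Σ NₕSₕ = 88497·5 + 36097·7 + 46566·6 = 974560.
Share for C: 279396/974560 = 0.28669.
n_C = 1000 × 0.28669 = 286.689... → 287.

287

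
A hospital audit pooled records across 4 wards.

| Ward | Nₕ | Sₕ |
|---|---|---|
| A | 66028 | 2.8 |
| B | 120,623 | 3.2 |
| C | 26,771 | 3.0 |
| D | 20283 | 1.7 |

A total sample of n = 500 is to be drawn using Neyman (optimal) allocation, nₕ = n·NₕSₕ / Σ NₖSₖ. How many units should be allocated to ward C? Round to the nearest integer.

59

Σ NₕSₕ = 66028·2.8 + 120623·3.2 + 26771·3.0 + 20283·1.7 = 685666.1.
Share for C: 80313/685666.1 = 0.11713.
n_C = 500 × 0.11713 = 58.566... → 59.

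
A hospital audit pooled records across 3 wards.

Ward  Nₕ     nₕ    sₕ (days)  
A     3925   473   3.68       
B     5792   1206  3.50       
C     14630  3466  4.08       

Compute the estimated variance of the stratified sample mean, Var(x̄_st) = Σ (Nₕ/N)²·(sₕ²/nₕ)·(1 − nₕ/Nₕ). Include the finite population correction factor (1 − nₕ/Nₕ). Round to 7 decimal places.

0.0024329

N = 24347; Wₕ = Nₕ/N.
ward A: (3925/24347)²·3.68²/473·(1 − 473/3925) = 0.0006544162
ward B: (5792/24347)²·3.50²/1206·(1 − 1206/5792) = 0.0004551562
ward C: (14630/24347)²·4.08²/3466·(1 − 3466/14630) = 0.0013233204
Sum = 0.0024328928 → 0.0024329.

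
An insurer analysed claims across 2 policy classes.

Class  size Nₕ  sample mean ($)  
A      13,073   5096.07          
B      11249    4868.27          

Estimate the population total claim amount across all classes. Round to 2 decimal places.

Population total = Σ Nₕ·x̄ₕ (each stratum's size times its mean).
13073·5096.07 + 11249·4868.27 = 66620923.11 + 54763169.23 = 121384092.34.

121384092.34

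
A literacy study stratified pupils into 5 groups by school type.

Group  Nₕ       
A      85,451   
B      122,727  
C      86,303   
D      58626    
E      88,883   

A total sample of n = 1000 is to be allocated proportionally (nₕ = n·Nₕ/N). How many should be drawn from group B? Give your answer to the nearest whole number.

278

N = 85451 + 122727 + 86303 + 58626 + 88883 = 441990.
n_B = 1000·122727/441990 = 277.669... → 278.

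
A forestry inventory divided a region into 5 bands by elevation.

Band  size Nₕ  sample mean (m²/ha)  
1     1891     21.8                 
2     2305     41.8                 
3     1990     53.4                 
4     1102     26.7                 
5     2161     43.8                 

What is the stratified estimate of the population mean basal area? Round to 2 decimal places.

N = 9449; weights Wₕ = Nₕ/N = (0.2001, 0.2439, 0.2106, 0.1166, 0.2287).
x̄_st = Σ Wₕ·x̄ₕ = 0.2001·21.8 + 0.2439·41.8 + 0.2106·53.4 + 0.1166·26.7 + 0.2287·43.8 ≈ 38.9368...
→ 38.94.

38.94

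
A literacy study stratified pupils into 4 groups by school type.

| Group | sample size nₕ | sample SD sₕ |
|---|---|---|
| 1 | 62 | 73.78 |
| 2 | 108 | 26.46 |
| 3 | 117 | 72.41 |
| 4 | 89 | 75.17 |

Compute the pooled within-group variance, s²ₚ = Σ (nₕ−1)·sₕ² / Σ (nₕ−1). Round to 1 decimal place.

4065.7

1: (62−1)·73.78² = 61·5443.4884 = 332052.7924
2: (108−1)·26.46² = 107·700.1316 = 74914.0812
3: (117−1)·72.41² = 116·5243.2081 = 608212.1396
4: (89−1)·75.17² = 88·5650.5289 = 497246.5432
Numerator = 1512425.5564; denominator = Σ(nₕ−1) = 372.
s²ₚ = 1512425.5564/372 = 4065.660... → 4065.7.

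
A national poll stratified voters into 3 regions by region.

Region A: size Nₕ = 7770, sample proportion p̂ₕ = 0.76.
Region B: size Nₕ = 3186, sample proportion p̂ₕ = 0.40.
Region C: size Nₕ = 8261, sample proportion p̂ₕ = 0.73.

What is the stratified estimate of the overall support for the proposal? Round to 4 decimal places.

N = 7770 + 3186 + 8261 = 19217.
Overall proportion = Σ (Nₕ/N)·p̂ₕ.
Σ Nₕp̂ₕ = 5905.2 + 1274.4 + 6030.53 = 13210.13.
13210.13 / 19217 = 0.687419... → 0.6874.

0.6874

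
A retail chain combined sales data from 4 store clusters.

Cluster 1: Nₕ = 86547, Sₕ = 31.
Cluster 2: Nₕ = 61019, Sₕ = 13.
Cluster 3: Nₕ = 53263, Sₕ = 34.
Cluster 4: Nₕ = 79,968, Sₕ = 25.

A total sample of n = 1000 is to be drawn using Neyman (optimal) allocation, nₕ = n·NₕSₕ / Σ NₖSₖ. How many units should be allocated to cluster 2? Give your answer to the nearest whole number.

109

1: NₕSₕ = 86547·31 = 2682957
2: NₕSₕ = 61019·13 = 793247
3: NₕSₕ = 53263·34 = 1810942
4: NₕSₕ = 79968·25 = 1999200
Σ NₕSₕ = 7286346.
n_2 = 1000·793247/7286346 = 108.868... → 109.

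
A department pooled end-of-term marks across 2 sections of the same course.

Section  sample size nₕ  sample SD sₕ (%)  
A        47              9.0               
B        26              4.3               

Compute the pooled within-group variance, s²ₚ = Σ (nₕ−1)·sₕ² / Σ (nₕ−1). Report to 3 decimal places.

58.989

A: (47−1)·9.0² = 46·81 = 3726
B: (26−1)·4.3² = 25·18.49 = 462.25
Numerator = 4188.25; denominator = Σ(nₕ−1) = 71.
s²ₚ = 4188.25/71 = 58.98944... → 58.989.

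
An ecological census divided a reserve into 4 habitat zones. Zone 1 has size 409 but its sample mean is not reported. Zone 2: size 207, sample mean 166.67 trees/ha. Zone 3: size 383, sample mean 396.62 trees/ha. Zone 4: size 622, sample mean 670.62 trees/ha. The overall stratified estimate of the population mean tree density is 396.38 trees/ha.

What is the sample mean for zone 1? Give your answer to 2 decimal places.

95.35

Σ Nₕx̄ₕ = N·μ, so 409·x̄_1 = 1621·396.38 − (207·166.67 + 383·396.62 + 622·670.62).
= 642531.98 − 603531.79 = 39000.19.
x̄_1 = 39000.19 / 409 = 95.3550... → 95.35.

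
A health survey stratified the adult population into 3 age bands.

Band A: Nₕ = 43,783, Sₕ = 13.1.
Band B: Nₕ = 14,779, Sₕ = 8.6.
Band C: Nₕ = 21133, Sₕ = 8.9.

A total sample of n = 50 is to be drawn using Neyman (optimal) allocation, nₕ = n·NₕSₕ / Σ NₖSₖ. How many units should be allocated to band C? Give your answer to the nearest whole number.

A: NₕSₕ = 43783·13.1 = 573557.3
B: NₕSₕ = 14779·8.6 = 127099.4
C: NₕSₕ = 21133·8.9 = 188083.7
Σ NₕSₕ = 888740.4.
n_C = 50·188083.7/888740.4 = 10.581... → 11.

11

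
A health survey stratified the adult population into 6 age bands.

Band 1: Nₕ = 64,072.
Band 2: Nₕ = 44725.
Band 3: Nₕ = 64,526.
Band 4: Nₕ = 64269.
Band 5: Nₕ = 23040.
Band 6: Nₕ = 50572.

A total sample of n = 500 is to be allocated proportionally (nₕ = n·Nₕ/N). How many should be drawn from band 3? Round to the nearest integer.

N = 64072 + 44725 + 64526 + 64269 + 23040 + 50572 = 311204.
n_3 = 500·64526/311204 = 103.672... → 104.

104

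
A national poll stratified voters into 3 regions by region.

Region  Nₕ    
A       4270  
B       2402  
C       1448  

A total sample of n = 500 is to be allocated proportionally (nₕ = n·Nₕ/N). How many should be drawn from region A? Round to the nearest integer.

263

Share of region A = 4270/8120 = 0.52586.
Allocate 500 × 0.52586 = 262.931... → 263.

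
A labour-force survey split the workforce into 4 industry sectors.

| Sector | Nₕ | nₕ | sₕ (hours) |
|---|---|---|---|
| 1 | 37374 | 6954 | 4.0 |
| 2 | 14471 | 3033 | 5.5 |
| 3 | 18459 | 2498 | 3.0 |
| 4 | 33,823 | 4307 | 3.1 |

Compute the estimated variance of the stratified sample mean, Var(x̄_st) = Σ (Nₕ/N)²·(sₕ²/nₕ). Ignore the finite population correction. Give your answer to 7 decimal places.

0.0008377

N = 104127; Wₕ = Nₕ/N.
sector 1: (37374/104127)²·4.0²/6954 = 0.0002964133
sector 2: (14471/104127)²·5.5²/3033 = 0.0001926297
sector 3: (18459/104127)²·3.0²/2498 = 0.0001132243
sector 4: (33823/104127)²·3.1²/4307 = 0.0002354215
Sum = 0.0008376889 → 0.0008377.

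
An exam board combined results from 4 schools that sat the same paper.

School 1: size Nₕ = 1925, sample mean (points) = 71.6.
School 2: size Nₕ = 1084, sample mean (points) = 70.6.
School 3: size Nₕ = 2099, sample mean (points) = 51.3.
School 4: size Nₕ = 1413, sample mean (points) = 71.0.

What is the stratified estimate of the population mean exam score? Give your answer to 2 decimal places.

x̄_st = (Σ Nₕx̄ₕ) / (Σ Nₕ) = (1925·71.6 + 1084·70.6 + 2099·51.3 + 1413·71.0) / 6521
= 422362.1 / 6521 = 64.7695... → 64.77.

64.77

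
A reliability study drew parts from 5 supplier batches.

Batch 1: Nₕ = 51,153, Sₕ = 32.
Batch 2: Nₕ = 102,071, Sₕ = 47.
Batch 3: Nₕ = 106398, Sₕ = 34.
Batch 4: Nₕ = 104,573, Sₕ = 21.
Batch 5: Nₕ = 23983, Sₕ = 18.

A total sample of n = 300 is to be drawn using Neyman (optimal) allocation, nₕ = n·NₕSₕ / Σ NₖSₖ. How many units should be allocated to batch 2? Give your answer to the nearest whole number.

1: NₕSₕ = 51153·32 = 1636896
2: NₕSₕ = 102071·47 = 4797337
3: NₕSₕ = 106398·34 = 3617532
4: NₕSₕ = 104573·21 = 2196033
5: NₕSₕ = 23983·18 = 431694
Σ NₕSₕ = 12679492.
n_2 = 300·4797337/12679492 = 113.506... → 114.

114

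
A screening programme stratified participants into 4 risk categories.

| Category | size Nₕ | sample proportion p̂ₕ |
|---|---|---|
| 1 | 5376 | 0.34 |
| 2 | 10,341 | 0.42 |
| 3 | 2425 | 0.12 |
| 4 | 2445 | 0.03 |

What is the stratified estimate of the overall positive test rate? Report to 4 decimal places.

0.3175

Wₕ = Nₕ/N with N = 20587: 0.2611, 0.5023, 0.1178, 0.1188.
p̂_st = 0.2611·0.34 + 0.5023·0.42 + 0.1178·0.12 + 0.1188·0.03 ≈ 0.317453... → 0.3175.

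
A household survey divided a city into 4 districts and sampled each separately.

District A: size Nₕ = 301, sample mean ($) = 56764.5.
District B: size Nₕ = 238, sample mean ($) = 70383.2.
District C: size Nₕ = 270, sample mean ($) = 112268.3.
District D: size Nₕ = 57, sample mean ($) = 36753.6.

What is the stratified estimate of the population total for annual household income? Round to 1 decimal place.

66244712.3

A: 301·56764.5 = 17086114.5
B: 238·70383.2 = 16751201.6
C: 270·112268.3 = 30312441
D: 57·36753.6 = 2094955.2
τ̂ = Σ Nₕx̄ₕ = 66244712.3.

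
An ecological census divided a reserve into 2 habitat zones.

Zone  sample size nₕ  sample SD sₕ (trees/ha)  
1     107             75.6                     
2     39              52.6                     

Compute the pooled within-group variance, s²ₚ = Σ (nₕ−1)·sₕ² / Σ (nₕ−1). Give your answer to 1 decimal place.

4937.3

1: (107−1)·75.6² = 106·5715.36 = 605828.16
2: (39−1)·52.6² = 38·2766.76 = 105136.88
Numerator = 710965.04; denominator = Σ(nₕ−1) = 144.
s²ₚ = 710965.04/144 = 4937.257... → 4937.3.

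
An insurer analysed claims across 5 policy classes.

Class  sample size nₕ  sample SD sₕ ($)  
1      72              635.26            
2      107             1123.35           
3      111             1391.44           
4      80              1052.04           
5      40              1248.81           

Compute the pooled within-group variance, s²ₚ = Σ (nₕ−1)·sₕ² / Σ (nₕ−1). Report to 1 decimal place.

Degrees of freedom: 71 + 106 + 110 + 79 + 39 = 405.
Σ(nₕ−1)sₕ² = 71·403555.2676 + 106·1261915.2225 + 110·1936105.2736 + 79·1106788.1616 + 39·1559526.4161 = 523644812.6749.
s²ₚ = 523644812.6749 / 405 = 1292950.155... → 1292950.2.

1292950.2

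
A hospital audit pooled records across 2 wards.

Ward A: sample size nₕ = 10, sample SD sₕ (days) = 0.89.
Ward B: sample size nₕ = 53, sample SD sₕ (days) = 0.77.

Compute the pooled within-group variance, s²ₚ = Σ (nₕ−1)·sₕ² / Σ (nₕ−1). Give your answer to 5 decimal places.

A: (10−1)·0.89² = 9·0.7921 = 7.1289
B: (53−1)·0.77² = 52·0.5929 = 30.8308
Numerator = 37.9597; denominator = Σ(nₕ−1) = 61.
s²ₚ = 37.9597/61 = 0.6222902... → 0.62229.

0.62229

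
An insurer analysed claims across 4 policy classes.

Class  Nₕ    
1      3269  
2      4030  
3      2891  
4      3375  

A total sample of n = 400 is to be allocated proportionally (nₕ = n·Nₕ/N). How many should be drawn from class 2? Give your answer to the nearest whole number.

119

N = 3269 + 4030 + 2891 + 3375 = 13565.
n_2 = 400·4030/13565 = 118.835... → 119.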